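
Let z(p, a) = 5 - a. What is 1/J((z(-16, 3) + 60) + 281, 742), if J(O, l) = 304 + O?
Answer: 1/647 ≈ 0.0015456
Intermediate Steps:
1/J((z(-16, 3) + 60) + 281, 742) = 1/(304 + (((5 - 1*3) + 60) + 281)) = 1/(304 + (((5 - 3) + 60) + 281)) = 1/(304 + ((2 + 60) + 281)) = 1/(304 + (62 + 281)) = 1/(304 + 343) = 1/647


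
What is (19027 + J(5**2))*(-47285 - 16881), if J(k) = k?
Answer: -1222490632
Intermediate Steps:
(19027 + J(5**2))*(-47285 - 16881) = (19027 + 5**2)*(-47285 - 16881) = (19027 + 25)*(-64166) = 19052*(-64166) = -1222490632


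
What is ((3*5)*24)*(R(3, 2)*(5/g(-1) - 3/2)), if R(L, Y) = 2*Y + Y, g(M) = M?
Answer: -14040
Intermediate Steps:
R(L, Y) = 3*Y
((3*5)*24)*(R(3, 2)*(5/g(-1) - 3/2)) = ((3*5)*24)*((3*2)*(5/(-1) - 3/2)) = (15*24)*(6*(5*(-1) - 3*1/2)) = 360*(6*(-5 - 3/2)) = 360*(6*(-13/2)) = 360*(-39) = -14040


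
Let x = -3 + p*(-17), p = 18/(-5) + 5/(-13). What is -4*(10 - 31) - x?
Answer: 1252/65 ≈ 19.262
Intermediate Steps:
p = -259/65 (p = 18*(-⅕) + 5*(-1/13) = -18/5 - 5/13 = -259/65 ≈ -3.9846)
x = 4208/65 (x = -3 - 259/65*(-17) = -3 + 4403/65 = 4208/65 ≈ 64.738)
-4*(10 - 31) - x = -4*(10 - 31) - 1*4208/65 = -4*(-21) - 4208/65 = 84 - 4208/65 = 1252/65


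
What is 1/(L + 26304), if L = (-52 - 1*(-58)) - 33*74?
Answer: 1/23868 ≈ 4.1897e-5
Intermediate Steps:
L = -2436 (L = (-52 + 58) - 2442 = 6 - 2442 = -2436)
1/(L + 26304) = 1/(-2436 + 26304) = 1/23868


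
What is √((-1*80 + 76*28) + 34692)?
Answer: 2*√9185 ≈ 191.68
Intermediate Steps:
√((-1*80 + 76*28) + 34692) = √((-80 + 2128) + 34692) = √(2048 + 34692) = √36740 = 2*√9185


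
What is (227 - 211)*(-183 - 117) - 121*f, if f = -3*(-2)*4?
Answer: -7704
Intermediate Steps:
f = 24 (f = 6*4 = 24)
(227 - 211)*(-183 - 117) - 121*f = (227 - 211)*(-183 - 117) - 121*24 = 16*(-300) - 2904 = -4800 - 2904 = -7704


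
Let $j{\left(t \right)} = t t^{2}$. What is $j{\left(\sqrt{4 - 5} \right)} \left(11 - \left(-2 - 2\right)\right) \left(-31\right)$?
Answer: $465 i \approx 465.0 i$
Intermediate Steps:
$j{\left(t \right)} = t^{3}$
$j{\left(\sqrt{4 - 5} \right)} \left(11 - \left(-2 - 2\right)\right) \left(-31\right) = \left(\sqrt{4 - 5}\right)^{3} \left(11 - \left(-2 - 2\right)\right) \left(-31\right) = \left(\sqrt{-1}\right)^{3} \left(11 - -4\right) \left(-31\right) = i^{3} \left(11 + 4\right) \left(-31\right) = - i 15 \left(-31\right) = - 15 i \left(-31\right) = 465 i$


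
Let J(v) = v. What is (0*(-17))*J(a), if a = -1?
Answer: 0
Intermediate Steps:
(0*(-17))*J(a) = (0*(-17))*(-1) = 0*(-1) = 0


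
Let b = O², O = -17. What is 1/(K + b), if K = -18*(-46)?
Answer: 1/1117 ≈ 0.00089526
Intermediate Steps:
K = 828
b = 289 (b = (-17)² = 289)
1/(K + b) = 1/(828 + 289) = 1/1117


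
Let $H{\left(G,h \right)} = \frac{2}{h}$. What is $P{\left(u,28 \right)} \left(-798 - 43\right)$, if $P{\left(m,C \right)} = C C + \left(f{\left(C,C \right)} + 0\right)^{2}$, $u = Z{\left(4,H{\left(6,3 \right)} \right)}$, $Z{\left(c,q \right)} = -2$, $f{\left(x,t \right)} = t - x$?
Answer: $-659344$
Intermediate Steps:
$u = -2$
$P{\left(m,C \right)} = C^{2}$ ($P{\left(m,C \right)} = C C + \left(\left(C - C\right) + 0\right)^{2} = C^{2} + \left(0 + 0\right)^{2} = C^{2} + 0^{2} = C^{2} + 0 = C^{2}$)
$P{\left(u,28 \right)} \left(-798 - 43\right) = 28^{2} \left(-798 - 43\right) = 784 \left(-841\right) = -659344$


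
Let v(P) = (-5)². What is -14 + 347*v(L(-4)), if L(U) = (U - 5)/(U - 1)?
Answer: 8661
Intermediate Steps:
L(U) = (-5 + U)/(-1 + U)
v(P) = 25
-14 + 347*v(L(-4)) = -14 + 347*25 = -14 + 8675 = 8661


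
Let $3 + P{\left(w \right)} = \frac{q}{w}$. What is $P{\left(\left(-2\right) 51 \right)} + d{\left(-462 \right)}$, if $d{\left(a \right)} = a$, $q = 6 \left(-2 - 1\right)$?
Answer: $- \frac{7902}{17} \approx -464.82$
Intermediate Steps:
$q = -18$ ($q = 6 \left(-3\right) = -18$)
$P{\left(w \right)} = -3 - \frac{18}{w}$
$P{\left(\left(-2\right) 51 \right)} + d{\left(-462 \right)} = \left(-3 - \frac{18}{\left(-2\right) 51}\right) - 462 = \left(-3 - \frac{18}{-102}\right) - 462 = \left(-3 - - \frac{3}{17}\right) - 462 = \left(-3 + \frac{3}{17}\right) - 462 = - \frac{48}{17} - 462 = - \frac{7902}{17}$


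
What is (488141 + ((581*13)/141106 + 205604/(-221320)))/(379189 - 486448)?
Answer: -136110812780363/29907620648565 ≈ -4.5510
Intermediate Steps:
(488141 + ((581*13)/141106 + 205604/(-221320)))/(379189 - 486448) = (488141 + (7553*(1/141106) + 205604*(-1/221320)))/(-107259) = (488141 + (1079/20158 - 51401/55330))*(-1/107259) = (488141 - 244110072/278835535)*(-1/107259) = (136110812780363/278835535)*(-1/107259) = -136110812780363/29907620648565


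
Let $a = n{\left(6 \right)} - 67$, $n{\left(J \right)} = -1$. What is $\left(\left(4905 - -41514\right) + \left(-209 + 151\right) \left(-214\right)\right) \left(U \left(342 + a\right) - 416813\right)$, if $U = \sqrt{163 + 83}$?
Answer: $-24521525603 + 16119694 \sqrt{246} \approx -2.4269 \cdot 10^{10}$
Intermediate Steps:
$a = -68$ ($a = -1 - 67 = -68$)
$U = \sqrt{246} \approx 15.684$
$\left(\left(4905 - -41514\right) + \left(-209 + 151\right) \left(-214\right)\right) \left(U \left(342 + a\right) - 416813\right) = \left(\left(4905 - -41514\right) + \left(-209 + 151\right) \left(-214\right)\right) \left(\sqrt{246} \left(342 - 68\right) - 416813\right) = \left(\left(4905 + 41514\right) - -12412\right) \left(\sqrt{246} \cdot 274 - 416813\right) = \left(46419 + 12412\right) \left(274 \sqrt{246} - 416813\right) = 58831 \left(-416813 + 274 \sqrt{246}\right) = -24521525603 + 16119694 \sqrt{246}$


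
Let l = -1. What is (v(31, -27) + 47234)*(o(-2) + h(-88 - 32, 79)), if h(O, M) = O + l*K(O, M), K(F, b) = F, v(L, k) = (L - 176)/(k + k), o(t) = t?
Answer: -2550781/27 ≈ -94473.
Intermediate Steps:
v(L, k) = (-176 + L)/(2*k) (v(L, k) = (-176 + L)/((2*k)) = (-176 + L)*(1/(2*k)) = (-176 + L)/(2*k))
h(O, M) = 0 (h(O, M) = O - O = 0)
(v(31, -27) + 47234)*(o(-2) + h(-88 - 32, 79)) = ((1/2)*(-176 + 31)/(-27) + 47234)*(-2 + 0) = ((1/2)*(-1/27)*(-145) + 47234)*(-2) = (145/54 + 47234)*(-2) = (2550781/54)*(-2) = -2550781/27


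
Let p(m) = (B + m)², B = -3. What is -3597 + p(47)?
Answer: -1661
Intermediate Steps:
p(m) = (-3 + m)²
-3597 + p(47) = -3597 + (-3 + 47)² = -3597 + 44² = -3597 + 1936 = -1661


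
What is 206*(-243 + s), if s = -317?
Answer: -115360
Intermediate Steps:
206*(-243 + s) = 206*(-243 - 317) = 206*(-560) = -115360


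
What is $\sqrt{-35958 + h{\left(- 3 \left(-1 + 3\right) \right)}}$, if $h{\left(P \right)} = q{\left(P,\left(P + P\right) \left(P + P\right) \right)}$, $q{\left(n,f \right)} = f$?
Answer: $i \sqrt{35814} \approx 189.25 i$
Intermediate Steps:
$h{\left(P \right)} = 4 P^{2}$ ($h{\left(P \right)} = \left(P + P\right) \left(P + P\right) = 2 P 2 P = 4 P^{2}$)
$\sqrt{-35958 + h{\left(- 3 \left(-1 + 3\right) \right)}} = \sqrt{-35958 + 4 \left(- 3 \left(-1 + 3\right)\right)^{2}} = \sqrt{-35958 + 4 \left(\left(-3\right) 2\right)^{2}} = \sqrt{-35958 + 4 \left(-6\right)^{2}} = \sqrt{-35958 + 4 \cdot 36} = \sqrt{-35958 + 144} = \sqrt{-35814} = i \sqrt{35814}$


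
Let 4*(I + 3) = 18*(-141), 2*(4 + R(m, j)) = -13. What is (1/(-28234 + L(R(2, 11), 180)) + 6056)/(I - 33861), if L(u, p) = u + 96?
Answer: -681869260/3884324109 ≈ -0.17554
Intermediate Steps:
R(m, j) = -21/2 (R(m, j) = -4 + (½)*(-13) = -4 - 13/2 = -21/2)
L(u, p) = 96 + u
I = -1275/2 (I = -3 + (18*(-141))/4 = -3 + (¼)*(-2538) = -3 - 1269/2 = -1275/2 ≈ -637.50)
(1/(-28234 + L(R(2, 11), 180)) + 6056)/(I - 33861) = (1/(-28234 + (96 - 21/2)) + 6056)/(-1275/2 - 33861) = (1/(-28234 + 171/2) + 6056)/(-68997/2) = (1/(-56297/2) + 6056)*(-2/68997) = (-2/56297 + 6056)*(-2/68997) = (340934630/56297)*(-2/68997) = -681869260/3884324109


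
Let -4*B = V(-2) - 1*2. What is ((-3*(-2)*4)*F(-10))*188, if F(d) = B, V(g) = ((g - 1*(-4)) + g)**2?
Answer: 2256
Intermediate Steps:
V(g) = (4 + 2*g)**2 (V(g) = ((g + 4) + g)**2 = ((4 + g) + g)**2 = (4 + 2*g)**2)
B = 1/2 (B = -(4*(2 - 2)**2 - 1*2)/4 = -(4*0**2 - 2)/4 = -(4*0 - 2)/4 = -(0 - 2)/4 = -1/4*(-2) = 1/2 ≈ 0.50000)
F(d) = 1/2
((-3*(-2)*4)*F(-10))*188 = ((-3*(-2)*4)*(1/2))*188 = ((6*4)*(1/2))*188 = (24*(1/2))*188 = 12*188 = 2256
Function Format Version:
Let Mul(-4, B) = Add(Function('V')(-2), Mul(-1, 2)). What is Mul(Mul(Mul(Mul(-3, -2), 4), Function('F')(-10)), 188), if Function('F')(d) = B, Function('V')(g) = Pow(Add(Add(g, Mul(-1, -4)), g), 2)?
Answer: 2256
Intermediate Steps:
Function('V')(g) = Pow(Add(4, Mul(2, g)), 2) (Function('V')(g) = Pow(Add(Add(g, 4), g), 2) = Pow(Add(Add(4, g), g), 2) = Pow(Add(4, Mul(2, g)), 2))
B = Rational(1, 2) (B = Mul(Rational(-1, 4), Add(Mul(4, Pow(Add(2, -2), 2)), Mul(-1, 2))) = Mul(Rational(-1, 4), Add(Mul(4, Pow(0, 2)), -2)) = Mul(Rational(-1, 4), Add(Mul(4, 0), -2)) = Mul(Rational(-1, 4), Add(0, -2)) = Mul(Rational(-1, 4), -2) = Rational(1, 2) ≈ 0.50000)
Function('F')(d) = Rational(1, 2)
Mul(Mul(Mul(Mul(-3, -2), 4), Function('F')(-10)), 188) = Mul(Mul(Mul(Mul(-3, -2), 4), Rational(1, 2)), 188) = Mul(Mul(Mul(6, 4), Rational(1, 2)), 188) = Mul(Mul(24, Rational(1, 2)), 188) = Mul(12, 188) = 2256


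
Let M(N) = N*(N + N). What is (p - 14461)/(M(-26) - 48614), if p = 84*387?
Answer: -18047/47262 ≈ -0.38185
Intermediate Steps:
M(N) = 2*N² (M(N) = N*(2*N) = 2*N²)
p = 32508
(p - 14461)/(M(-26) - 48614) = (32508 - 14461)/(2*(-26)² - 48614) = 18047/(2*676 - 48614) = 18047/(1352 - 48614) = 18047/(-47262) = 18047*(-1/47262) = -18047/47262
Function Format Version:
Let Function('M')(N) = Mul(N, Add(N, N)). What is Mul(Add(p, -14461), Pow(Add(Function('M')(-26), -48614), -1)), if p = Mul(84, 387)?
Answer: Rational(-18047, 47262) ≈ -0.38185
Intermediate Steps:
Function('M')(N) = Mul(2, Pow(N, 2)) (Function('M')(N) = Mul(N, Mul(2, N)) = Mul(2, Pow(N, 2)))
p = 32508
Mul(Add(p, -14461), Pow(Add(Function('M')(-26), -48614), -1)) = Mul(Add(32508, -14461), Pow(Add(Mul(2, Pow(-26, 2)), -48614), -1)) = Mul(18047, Pow(Add(Mul(2, 676), -48614), -1)) = Mul(18047, Pow(Add(1352, -48614), -1)) = Mul(18047, Pow(-47262, -1)) = Mul(18047, Rational(-1, 47262)) = Rational(-18047, 47262)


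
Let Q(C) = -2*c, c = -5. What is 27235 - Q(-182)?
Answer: 27225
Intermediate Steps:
Q(C) = 10 (Q(C) = -2*(-5) = 10)
27235 - Q(-182) = 27235 - 1*10 = 27235 - 10 = 27225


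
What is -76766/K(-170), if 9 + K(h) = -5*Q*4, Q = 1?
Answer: 76766/29 ≈ 2647.1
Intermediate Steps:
K(h) = -29 (K(h) = -9 - 5*1*4 = -9 - 5*4 = -9 - 20 = -29)
-76766/K(-170) = -76766/(-29) = -76766*(-1/29) = 76766/29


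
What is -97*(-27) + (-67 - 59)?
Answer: 2493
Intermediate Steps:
-97*(-27) + (-67 - 59) = 2619 - 126 = 2493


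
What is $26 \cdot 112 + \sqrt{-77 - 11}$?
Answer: $2912 + 2 i \sqrt{22} \approx 2912.0 + 9.3808 i$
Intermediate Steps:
$26 \cdot 112 + \sqrt{-77 - 11} = 2912 + \sqrt{-88} = 2912 + 2 i \sqrt{22}$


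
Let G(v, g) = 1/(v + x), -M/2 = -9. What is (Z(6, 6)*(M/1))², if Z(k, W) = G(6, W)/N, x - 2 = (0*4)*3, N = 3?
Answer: 9/16 ≈ 0.56250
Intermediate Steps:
M = 18 (M = -2*(-9) = 18)
x = 2 (x = 2 + (0*4)*3 = 2 + 0*3 = 2 + 0 = 2)
G(v, g) = 1/(2 + v) (G(v, g) = 1/(v + 2) = 1/(2 + v))
Z(k, W) = 1/24 (Z(k, W) = 1/((2 + 6)*3) = (⅓)/8 = (⅛)*(⅓) = 1/24)
(Z(6, 6)*(M/1))² = ((18/1)/24)² = ((18*1)/24)² = ((1/24)*18)² = (¾)² = 9/16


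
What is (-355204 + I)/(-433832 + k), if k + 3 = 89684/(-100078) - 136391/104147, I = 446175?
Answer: -474087336762743/2260904304215078 ≈ -0.20969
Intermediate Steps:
k = -27129264222/5211411733 (k = -3 + (89684/(-100078) - 136391/104147) = -3 + (89684*(-1/100078) - 136391*1/104147) = -3 + (-44842/50039 - 136391/104147) = -3 - 11495029023/5211411733 = -27129264222/5211411733 ≈ -5.2057)
(-355204 + I)/(-433832 + k) = (-355204 + 446175)/(-433832 - 27129264222/5211411733) = 90971/(-2260904304215078/5211411733) = 90971*(-5211411733/2260904304215078) = -474087336762743/2260904304215078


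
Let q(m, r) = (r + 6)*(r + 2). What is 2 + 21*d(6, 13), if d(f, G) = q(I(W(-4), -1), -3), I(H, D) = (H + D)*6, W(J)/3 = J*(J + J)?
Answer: -61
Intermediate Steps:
W(J) = 6*J**2 (W(J) = 3*(J*(J + J)) = 3*(J*(2*J)) = 3*(2*J**2) = 6*J**2)
I(H, D) = 6*D + 6*H (I(H, D) = (D + H)*6 = 6*D + 6*H)
q(m, r) = (2 + r)*(6 + r) (q(m, r) = (6 + r)*(2 + r) = (2 + r)*(6 + r))
d(f, G) = -3 (d(f, G) = 12 + (-3)**2 + 8*(-3) = 12 + 9 - 24 = -3)
2 + 21*d(6, 13) = 2 + 21*(-3) = 2 - 63 = -61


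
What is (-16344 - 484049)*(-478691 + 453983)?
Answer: 12363710244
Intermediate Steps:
(-16344 - 484049)*(-478691 + 453983) = -500393*(-24708) = 12363710244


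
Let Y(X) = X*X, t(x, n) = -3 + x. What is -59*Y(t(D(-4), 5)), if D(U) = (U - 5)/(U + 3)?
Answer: -2124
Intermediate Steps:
D(U) = (-5 + U)/(3 + U)
Y(X) = X²
-59*Y(t(D(-4), 5)) = -59*(-3 + (-5 - 4)/(3 - 4))² = -59*(-3 - 9/(-1))² = -59*(-3 - 1*(-9))² = -59*(-3 + 9)² = -59*6² = -59*36 = -2124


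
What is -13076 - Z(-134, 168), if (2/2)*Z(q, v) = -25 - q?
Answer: -13185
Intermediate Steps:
Z(q, v) = -25 - q
-13076 - Z(-134, 168) = -13076 - (-25 - 1*(-134)) = -13076 - (-25 + 134) = -13076 - 1*109 = -13076 - 109 = -13185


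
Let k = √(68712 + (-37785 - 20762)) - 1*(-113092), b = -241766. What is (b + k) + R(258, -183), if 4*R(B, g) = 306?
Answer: -257195/2 + √10165 ≈ -1.2850e+5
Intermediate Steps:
R(B, g) = 153/2 (R(B, g) = (¼)*306 = 153/2)
k = 113092 + √10165 (k = √(68712 - 58547) + 113092 = √10165 + 113092 = 113092 + √10165 ≈ 1.1319e+5)
(b + k) + R(258, -183) = (-241766 + (113092 + √10165)) + 153/2 = (-128674 + √10165) + 153/2 = -257195/2 + √10165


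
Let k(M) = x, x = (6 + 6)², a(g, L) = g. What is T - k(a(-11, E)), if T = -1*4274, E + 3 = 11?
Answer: -4418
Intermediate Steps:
E = 8 (E = -3 + 11 = 8)
x = 144 (x = 12² = 144)
k(M) = 144
T = -4274
T - k(a(-11, E)) = -4274 - 1*144 = -4274 - 144 = -4418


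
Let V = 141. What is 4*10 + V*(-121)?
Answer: -17021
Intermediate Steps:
4*10 + V*(-121) = 4*10 + 141*(-121) = 40 - 17061 = -17021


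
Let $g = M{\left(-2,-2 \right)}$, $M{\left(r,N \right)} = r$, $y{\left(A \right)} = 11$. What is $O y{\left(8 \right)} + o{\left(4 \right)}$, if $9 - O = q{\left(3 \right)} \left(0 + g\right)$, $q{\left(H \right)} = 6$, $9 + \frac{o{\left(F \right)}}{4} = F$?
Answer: $211$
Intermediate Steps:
$o{\left(F \right)} = -36 + 4 F$
$g = -2$
$O = 21$ ($O = 9 - 6 \left(0 - 2\right) = 9 - 6 \left(-2\right) = 9 - -12 = 9 + 12 = 21$)
$O y{\left(8 \right)} + o{\left(4 \right)} = 21 \cdot 11 + \left(-36 + 4 \cdot 4\right) = 231 + \left(-36 + 16\right) = 231 - 20 = 211$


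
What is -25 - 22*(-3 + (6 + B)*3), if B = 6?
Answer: -751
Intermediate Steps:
-25 - 22*(-3 + (6 + B)*3) = -25 - 22*(-3 + (6 + 6)*3) = -25 - 22*(-3 + 12*3) = -25 - 22*(-3 + 36) = -25 - 22*33 = -25 - 726 = -751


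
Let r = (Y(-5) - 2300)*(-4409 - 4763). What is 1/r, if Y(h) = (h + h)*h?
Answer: 1/20637000 ≈ 4.8457e-8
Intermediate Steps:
Y(h) = 2*h² (Y(h) = (2*h)*h = 2*h²)
r = 20637000 (r = (2*(-5)² - 2300)*(-4409 - 4763) = (2*25 - 2300)*(-9172) = (50 - 2300)*(-9172) = -2250*(-9172) = 20637000)
1/r = 1/20637000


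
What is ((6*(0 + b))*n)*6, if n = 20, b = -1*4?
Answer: -2880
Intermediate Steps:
b = -4
((6*(0 + b))*n)*6 = ((6*(0 - 4))*20)*6 = ((6*(-4))*20)*6 = -24*20*6 = -480*6 = -2880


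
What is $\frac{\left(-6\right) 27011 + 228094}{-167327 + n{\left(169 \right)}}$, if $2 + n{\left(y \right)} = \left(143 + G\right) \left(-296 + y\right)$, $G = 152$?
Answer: $- \frac{33014}{102397} \approx -0.32241$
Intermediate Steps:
$n{\left(y \right)} = -87322 + 295 y$ ($n{\left(y \right)} = -2 + \left(143 + 152\right) \left(-296 + y\right) = -2 + 295 \left(-296 + y\right) = -2 + \left(-87320 + 295 y\right) = -87322 + 295 y$)
$\frac{\left(-6\right) 27011 + 228094}{-167327 + n{\left(169 \right)}} = \frac{\left(-6\right) 27011 + 228094}{-167327 + \left(-87322 + 295 \cdot 169\right)} = \frac{-162066 + 228094}{-167327 + \left(-87322 + 49855\right)} = \frac{66028}{-167327 - 37467} = \frac{66028}{-204794} = 66028 \left(- \frac{1}{204794}\right) = - \frac{33014}{102397}$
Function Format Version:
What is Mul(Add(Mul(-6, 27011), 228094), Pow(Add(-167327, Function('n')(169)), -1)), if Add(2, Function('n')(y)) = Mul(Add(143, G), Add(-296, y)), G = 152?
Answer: Rational(-33014, 102397) ≈ -0.32241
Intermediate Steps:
Function('n')(y) = Add(-87322, Mul(295, y)) (Function('n')(y) = Add(-2, Mul(Add(143, 152), Add(-296, y))) = Add(-2, Mul(295, Add(-296, y))) = Add(-2, Add(-87320, Mul(295, y))) = Add(-87322, Mul(295, y)))
Mul(Add(Mul(-6, 27011), 228094), Pow(Add(-167327, Function('n')(169)), -1)) = Mul(Add(Mul(-6, 27011), 228094), Pow(Add(-167327, Add(-87322, Mul(295, 169))), -1)) = Mul(Add(-162066, 228094), Pow(Add(-167327, Add(-87322, 49855)), -1)) = Mul(66028, Pow(Add(-167327, -37467), -1)) = Mul(66028, Pow(-204794, -1)) = Mul(66028, Rational(-1, 204794)) = Rational(-33014, 102397)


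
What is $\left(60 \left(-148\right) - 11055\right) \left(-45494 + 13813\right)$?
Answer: $631560735$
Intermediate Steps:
$\left(60 \left(-148\right) - 11055\right) \left(-45494 + 13813\right) = \left(-8880 - 11055\right) \left(-31681\right) = \left(-19935\right) \left(-31681\right) = 631560735$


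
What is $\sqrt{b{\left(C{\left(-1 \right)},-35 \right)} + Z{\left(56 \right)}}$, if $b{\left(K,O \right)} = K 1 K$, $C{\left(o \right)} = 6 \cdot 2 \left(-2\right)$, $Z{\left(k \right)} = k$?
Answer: $2 \sqrt{158} \approx 25.14$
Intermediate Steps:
$C{\left(o \right)} = -24$ ($C{\left(o \right)} = 12 \left(-2\right) = -24$)
$b{\left(K,O \right)} = K^{2}$ ($b{\left(K,O \right)} = K K = K^{2}$)
$\sqrt{b{\left(C{\left(-1 \right)},-35 \right)} + Z{\left(56 \right)}} = \sqrt{\left(-24\right)^{2} + 56} = \sqrt{576 + 56} = \sqrt{632} = 2 \sqrt{158}$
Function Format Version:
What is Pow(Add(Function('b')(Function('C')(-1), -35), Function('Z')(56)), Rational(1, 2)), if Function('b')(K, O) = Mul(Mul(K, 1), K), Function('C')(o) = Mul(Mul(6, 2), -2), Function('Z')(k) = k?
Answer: Mul(2, Pow(158, Rational(1, 2))) ≈ 25.140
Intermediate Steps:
Function('C')(o) = -24 (Function('C')(o) = Mul(12, -2) = -24)
Function('b')(K, O) = Pow(K, 2) (Function('b')(K, O) = Mul(K, K) = Pow(K, 2))
Pow(Add(Function('b')(Function('C')(-1), -35), Function('Z')(56)), Rational(1, 2)) = Pow(Add(Pow(-24, 2), 56), Rational(1, 2)) = Pow(Add(576, 56), Rational(1, 2)) = Pow(632, Rational(1, 2)) = Mul(2, Pow(158, Rational(1, 2)))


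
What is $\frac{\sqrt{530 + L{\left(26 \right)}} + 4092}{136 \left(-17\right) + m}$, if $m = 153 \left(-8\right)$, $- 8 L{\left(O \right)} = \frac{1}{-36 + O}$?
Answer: $- \frac{1023}{884} - \frac{\sqrt{212005}}{70720} \approx -1.1637$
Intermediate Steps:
$L{\left(O \right)} = - \frac{1}{8 \left(-36 + O\right)}$
$m = -1224$
$\frac{\sqrt{530 + L{\left(26 \right)}} + 4092}{136 \left(-17\right) + m} = \frac{\sqrt{530 - \frac{1}{-288 + 8 \cdot 26}} + 4092}{136 \left(-17\right) - 1224} = \frac{\sqrt{530 - \frac{1}{-288 + 208}} + 4092}{-2312 - 1224} = \frac{\sqrt{530 - \frac{1}{-80}} + 4092}{-3536} = \left(\sqrt{530 - - \frac{1}{80}} + 4092\right) \left(- \frac{1}{3536}\right) = \left(\sqrt{530 + \frac{1}{80}} + 4092\right) \left(- \frac{1}{3536}\right) = \left(\sqrt{\frac{42401}{80}} + 4092\right) \left(- \frac{1}{3536}\right) = \left(\frac{\sqrt{212005}}{20} + 4092\right) \left(- \frac{1}{3536}\right) = \left(4092 + \frac{\sqrt{212005}}{20}\right) \left(- \frac{1}{3536}\right) = - \frac{1023}{884} - \frac{\sqrt{212005}}{70720}$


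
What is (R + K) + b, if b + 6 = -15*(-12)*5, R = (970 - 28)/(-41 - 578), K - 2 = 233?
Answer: 697909/619 ≈ 1127.5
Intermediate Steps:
K = 235 (K = 2 + 233 = 235)
R = -942/619 (R = 942/(-619) = 942*(-1/619) = -942/619 ≈ -1.5218)
b = 894 (b = -6 - 15*(-12)*5 = -6 + 180*5 = -6 + 900 = 894)
(R + K) + b = (-942/619 + 235) + 894 = 144523/619 + 894 = 697909/619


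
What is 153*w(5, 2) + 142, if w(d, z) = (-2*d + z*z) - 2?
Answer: -1082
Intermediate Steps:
w(d, z) = -2 + z**2 - 2*d (w(d, z) = (-2*d + z**2) - 2 = (z**2 - 2*d) - 2 = -2 + z**2 - 2*d)
153*w(5, 2) + 142 = 153*(-2 + 2**2 - 2*5) + 142 = 153*(-2 + 4 - 10) + 142 = 153*(-8) + 142 = -1224 + 142 = -1082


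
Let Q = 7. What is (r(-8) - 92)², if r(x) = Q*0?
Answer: 8464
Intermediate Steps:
r(x) = 0 (r(x) = 7*0 = 0)
(r(-8) - 92)² = (0 - 92)² = (-92)² = 8464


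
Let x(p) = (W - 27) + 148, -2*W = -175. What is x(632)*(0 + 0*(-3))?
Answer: 0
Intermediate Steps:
W = 175/2 (W = -½*(-175) = 175/2 ≈ 87.500)
x(p) = 417/2 (x(p) = (175/2 - 27) + 148 = 121/2 + 148 = 417/2)
x(632)*(0 + 0*(-3)) = 417*(0 + 0*(-3))/2 = 417*(0 + 0)/2 = (417/2)*0 = 0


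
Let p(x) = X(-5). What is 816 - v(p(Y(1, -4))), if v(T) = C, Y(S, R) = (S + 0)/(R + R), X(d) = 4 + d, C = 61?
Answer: 755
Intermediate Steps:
Y(S, R) = S/(2*R) (Y(S, R) = S/((2*R)) = S*(1/(2*R)) = S/(2*R))
p(x) = -1 (p(x) = 4 - 5 = -1)
v(T) = 61
816 - v(p(Y(1, -4))) = 816 - 1*61 = 816 - 61 = 755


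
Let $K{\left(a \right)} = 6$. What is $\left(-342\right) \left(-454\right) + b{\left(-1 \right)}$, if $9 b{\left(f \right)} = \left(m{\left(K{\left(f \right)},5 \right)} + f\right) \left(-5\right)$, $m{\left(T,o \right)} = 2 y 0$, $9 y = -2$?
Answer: $\frac{1397417}{9} \approx 1.5527 \cdot 10^{5}$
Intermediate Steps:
$y = - \frac{2}{9}$ ($y = \frac{1}{9} \left(-2\right) = - \frac{2}{9} \approx -0.22222$)
$m{\left(T,o \right)} = 0$ ($m{\left(T,o \right)} = 2 \left(- \frac{2}{9}\right) 0 = \left(- \frac{4}{9}\right) 0 = 0$)
$b{\left(f \right)} = - \frac{5 f}{9}$ ($b{\left(f \right)} = \frac{\left(0 + f\right) \left(-5\right)}{9} = \frac{f \left(-5\right)}{9} = \frac{\left(-5\right) f}{9} = - \frac{5 f}{9}$)
$\left(-342\right) \left(-454\right) + b{\left(-1 \right)} = \left(-342\right) \left(-454\right) - - \frac{5}{9} = 155268 + \frac{5}{9} = \frac{1397417}{9}$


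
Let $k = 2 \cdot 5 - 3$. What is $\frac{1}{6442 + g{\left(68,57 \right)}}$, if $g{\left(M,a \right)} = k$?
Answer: $\frac{1}{6449} \approx 0.00015506$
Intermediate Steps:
$k = 7$ ($k = 10 - 3 = 7$)
$g{\left(M,a \right)} = 7$
$\frac{1}{6442 + g{\left(68,57 \right)}} = \frac{1}{6442 + 7} = \frac{1}{6449}$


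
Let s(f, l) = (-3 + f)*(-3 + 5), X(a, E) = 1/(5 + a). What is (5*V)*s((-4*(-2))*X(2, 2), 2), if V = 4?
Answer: -520/7 ≈ -74.286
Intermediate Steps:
s(f, l) = -6 + 2*f (s(f, l) = (-3 + f)*2 = -6 + 2*f)
(5*V)*s((-4*(-2))*X(2, 2), 2) = (5*4)*(-6 + 2*((-4*(-2))/(5 + 2))) = 20*(-6 + 2*(8/7)) = 20*(-6 + 16/7) = 20*(-26/7) = -520/7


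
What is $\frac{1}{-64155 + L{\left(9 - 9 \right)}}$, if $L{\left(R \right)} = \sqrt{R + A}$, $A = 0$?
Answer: $- \frac{1}{64155} \approx -1.5587 \cdot 10^{-5}$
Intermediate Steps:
$L{\left(R \right)} = \sqrt{R}$ ($L{\left(R \right)} = \sqrt{R + 0} = \sqrt{R}$)
$\frac{1}{-64155 + L{\left(9 - 9 \right)}} = \frac{1}{-64155 + \sqrt{9 - 9}} = \frac{1}{-64155 + \sqrt{0}} = \frac{1}{-64155 + 0} = \frac{1}{-64155} = - \frac{1}{64155}$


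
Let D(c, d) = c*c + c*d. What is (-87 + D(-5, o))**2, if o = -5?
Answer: 1369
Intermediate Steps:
D(c, d) = c**2 + c*d
(-87 + D(-5, o))**2 = (-87 - 5*(-5 - 5))**2 = (-87 - 5*(-10))**2 = (-87 + 50)**2 = (-37)**2 = 1369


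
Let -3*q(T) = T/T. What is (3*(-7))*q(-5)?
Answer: 7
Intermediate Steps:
q(T) = -⅓ (q(T) = -T/(3*T) = -⅓*1 = -⅓)
(3*(-7))*q(-5) = (3*(-7))*(-⅓) = -21*(-⅓) = 7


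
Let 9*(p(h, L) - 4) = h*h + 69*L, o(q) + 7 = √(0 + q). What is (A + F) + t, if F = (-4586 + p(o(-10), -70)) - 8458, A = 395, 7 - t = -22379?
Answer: 27626/3 - 14*I*√10/9 ≈ 9208.7 - 4.9191*I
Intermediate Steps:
t = 22386 (t = 7 - 1*(-22379) = 7 + 22379 = 22386)
o(q) = -7 + √q (o(q) = -7 + √(0 + q) = -7 + √q)
p(h, L) = 4 + h²/9 + 23*L/3 (p(h, L) = 4 + (h*h + 69*L)/9 = 4 + (h² + 69*L)/9 = 4 + (h²/9 + 23*L/3) = 4 + h²/9 + 23*L/3)
F = -40730/3 + (-7 + I*√10)²/9 (F = (-4586 + (4 + (-7 + √(-10))²/9 + (23/3)*(-70))) - 8458 = (-4586 + (4 + (-7 + I*√10)²/9 - 1610/3)) - 8458 = (-4586 + (-1598/3 + (-7 + I*√10)²/9)) - 8458 = (-15356/3 + (-7 + I*√10)²/9) - 8458 = -40730/3 + (-7 + I*√10)²/9 ≈ -13572.0 - 4.9191*I)
(A + F) + t = (395 + (-40730/3 + (7 - I*√10)²/9)) + 22386 = (-39545/3 + (7 - I*√10)²/9) + 22386 = 27613/3 + (7 - I*√10)²/9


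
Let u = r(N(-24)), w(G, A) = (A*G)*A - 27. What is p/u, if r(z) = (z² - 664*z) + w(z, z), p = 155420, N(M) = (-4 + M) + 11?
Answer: 155420/6637 ≈ 23.417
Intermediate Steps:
N(M) = 7 + M
w(G, A) = -27 + G*A² (w(G, A) = G*A² - 27 = -27 + G*A²)
r(z) = -27 + z² + z³ - 664*z (r(z) = (z² - 664*z) + (-27 + z*z²) = (z² - 664*z) + (-27 + z³) = -27 + z² + z³ - 664*z)
u = 6637 (u = -27 + (7 - 24)² + (7 - 24)³ - 664*(7 - 24) = -27 + (-17)² + (-17)³ - 664*(-17) = -27 + 289 - 4913 + 11288 = 6637)
p/u = 155420/6637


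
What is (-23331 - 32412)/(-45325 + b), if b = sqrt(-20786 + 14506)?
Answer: 505310295/410872381 + 111486*I*sqrt(1570)/2054361905 ≈ 1.2298 + 0.0021503*I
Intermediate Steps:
b = 2*I*sqrt(1570) (b = sqrt(-6280) = 2*I*sqrt(1570) ≈ 79.246*I)
(-23331 - 32412)/(-45325 + b) = (-23331 - 32412)/(-45325 + 2*I*sqrt(1570)) = -55743/(-45325 + 2*I*sqrt(1570))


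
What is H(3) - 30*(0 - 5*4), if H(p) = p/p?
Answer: 601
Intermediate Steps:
H(p) = 1
H(3) - 30*(0 - 5*4) = 1 - 30*(0 - 5*4) = 1 - 30*(0 - 20) = 1 - 30*(-20) = 1 + 600 = 601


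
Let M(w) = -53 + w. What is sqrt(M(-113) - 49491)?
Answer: I*sqrt(49657) ≈ 222.84*I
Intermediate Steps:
sqrt(M(-113) - 49491) = sqrt((-53 - 113) - 49491) = sqrt(-166 - 49491) = sqrt(-49657) = I*sqrt(49657)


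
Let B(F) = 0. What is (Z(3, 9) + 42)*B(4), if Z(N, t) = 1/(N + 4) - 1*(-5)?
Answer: 0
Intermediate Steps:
Z(N, t) = 5 + 1/(4 + N) (Z(N, t) = 1/(4 + N) + 5 = 5 + 1/(4 + N))
(Z(3, 9) + 42)*B(4) = ((21 + 5*3)/(4 + 3) + 42)*0 = ((21 + 15)/7 + 42)*0 = ((1/7)*36 + 42)*0 = (36/7 + 42)*0 = (330/7)*0 = 0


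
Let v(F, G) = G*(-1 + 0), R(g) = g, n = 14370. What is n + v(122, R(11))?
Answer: 14359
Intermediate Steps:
v(F, G) = -G (v(F, G) = G*(-1) = -G)
n + v(122, R(11)) = 14370 - 1*11 = 14370 - 11 = 14359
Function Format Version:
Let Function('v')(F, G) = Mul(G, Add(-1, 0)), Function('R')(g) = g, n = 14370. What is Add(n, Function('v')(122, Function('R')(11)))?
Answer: 14359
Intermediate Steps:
Function('v')(F, G) = Mul(-1, G) (Function('v')(F, G) = Mul(G, -1) = Mul(-1, G))
Add(n, Function('v')(122, Function('R')(11))) = Add(14370, Mul(-1, 11)) = Add(14370, -11) = 14359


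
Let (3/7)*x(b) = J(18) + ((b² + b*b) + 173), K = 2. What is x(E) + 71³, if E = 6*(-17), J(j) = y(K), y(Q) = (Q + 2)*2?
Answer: 1220656/3 ≈ 4.0689e+5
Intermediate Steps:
y(Q) = 4 + 2*Q (y(Q) = (2 + Q)*2 = 4 + 2*Q)
J(j) = 8 (J(j) = 4 + 2*2 = 4 + 4 = 8)
E = -102
x(b) = 1267/3 + 14*b²/3 (x(b) = 7*(8 + ((b² + b*b) + 173))/3 = 7*(8 + ((b² + b²) + 173))/3 = 7*(8 + (2*b² + 173))/3 = 7*(8 + (173 + 2*b²))/3 = 7*(181 + 2*b²)/3 = 1267/3 + 14*b²/3)
x(E) + 71³ = (1267/3 + (14/3)*(-102)²) + 71³ = (1267/3 + (14/3)*10404) + 357911 = (1267/3 + 48552) + 357911 = 146923/3 + 357911 = 1220656/3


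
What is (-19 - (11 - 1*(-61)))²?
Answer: 8281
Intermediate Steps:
(-19 - (11 - 1*(-61)))² = (-19 - (11 + 61))² = (-19 - 1*72)² = (-19 - 72)² = (-91)² = 8281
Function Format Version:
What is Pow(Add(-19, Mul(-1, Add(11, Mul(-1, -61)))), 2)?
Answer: 8281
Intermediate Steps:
Pow(Add(-19, Mul(-1, Add(11, Mul(-1, -61)))), 2) = Pow(Add(-19, Mul(-1, Add(11, 61))), 2) = Pow(Add(-19, Mul(-1, 72)), 2) = Pow(Add(-19, -72), 2) = Pow(-91, 2) = 8281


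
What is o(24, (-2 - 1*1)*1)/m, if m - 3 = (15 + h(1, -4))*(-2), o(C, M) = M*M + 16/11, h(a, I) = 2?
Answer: -115/341 ≈ -0.33724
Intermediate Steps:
o(C, M) = 16/11 + M**2 (o(C, M) = M**2 + 16*(1/11) = M**2 + 16/11 = 16/11 + M**2)
m = -31 (m = 3 + (15 + 2)*(-2) = 3 + 17*(-2) = 3 - 34 = -31)
o(24, (-2 - 1*1)*1)/m = (16/11 + ((-2 - 1*1)*1)**2)/(-31) = (16/11 + ((-2 - 1)*1)**2)*(-1/31) = (16/11 + (-3*1)**2)*(-1/31) = (16/11 + (-3)**2)*(-1/31) = (16/11 + 9)*(-1/31) = (115/11)*(-1/31) = -115/341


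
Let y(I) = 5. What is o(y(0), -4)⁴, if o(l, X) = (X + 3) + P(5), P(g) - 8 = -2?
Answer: 625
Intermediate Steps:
P(g) = 6 (P(g) = 8 - 2 = 6)
o(l, X) = 9 + X (o(l, X) = (X + 3) + 6 = (3 + X) + 6 = 9 + X)
o(y(0), -4)⁴ = (9 - 4)⁴ = 5⁴ = 625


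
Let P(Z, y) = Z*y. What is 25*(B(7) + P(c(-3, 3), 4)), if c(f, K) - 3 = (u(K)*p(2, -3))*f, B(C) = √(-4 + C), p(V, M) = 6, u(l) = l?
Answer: -5100 + 25*√3 ≈ -5056.7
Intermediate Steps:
c(f, K) = 3 + 6*K*f (c(f, K) = 3 + (K*6)*f = 3 + (6*K)*f = 3 + 6*K*f)
25*(B(7) + P(c(-3, 3), 4)) = 25*(√(-4 + 7) + (3 + 6*3*(-3))*4) = 25*(√3 + (3 - 54)*4) = 25*(√3 - 51*4) = 25*(√3 - 204) = 25*(-204 + √3) = -5100 + 25*√3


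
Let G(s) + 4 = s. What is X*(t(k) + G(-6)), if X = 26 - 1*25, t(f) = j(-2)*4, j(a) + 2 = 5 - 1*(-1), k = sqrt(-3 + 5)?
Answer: 6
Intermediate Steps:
k = sqrt(2) ≈ 1.4142
G(s) = -4 + s
j(a) = 4 (j(a) = -2 + (5 - 1*(-1)) = -2 + (5 + 1) = -2 + 6 = 4)
t(f) = 16 (t(f) = 4*4 = 16)
X = 1 (X = 26 - 25 = 1)
X*(t(k) + G(-6)) = 1*(16 + (-4 - 6)) = 1*(16 - 10) = 1*6 = 6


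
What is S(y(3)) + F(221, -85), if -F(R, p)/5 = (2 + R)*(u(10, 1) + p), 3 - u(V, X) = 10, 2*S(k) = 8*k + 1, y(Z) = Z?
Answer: 205185/2 ≈ 1.0259e+5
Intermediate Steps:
S(k) = 1/2 + 4*k (S(k) = (8*k + 1)/2 = (1 + 8*k)/2 = 1/2 + 4*k)
u(V, X) = -7 (u(V, X) = 3 - 1*10 = 3 - 10 = -7)
F(R, p) = -5*(-7 + p)*(2 + R) (F(R, p) = -5*(2 + R)*(-7 + p) = -5*(-7 + p)*(2 + R))
S(y(3)) + F(221, -85) = (1/2 + 4*3) + (70 - 10*(-85) + 35*221 - 5*221*(-85)) = (1/2 + 12) + (70 + 850 + 7735 + 93925) = 25/2 + 102580 = 205185/2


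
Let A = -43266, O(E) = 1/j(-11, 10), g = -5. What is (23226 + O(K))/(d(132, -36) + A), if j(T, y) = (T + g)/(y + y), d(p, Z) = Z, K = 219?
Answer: -92899/173208 ≈ -0.53634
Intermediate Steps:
j(T, y) = (-5 + T)/(2*y) (j(T, y) = (T - 5)/(y + y) = (-5 + T)/((2*y)) = (-5 + T)*(1/(2*y)) = (-5 + T)/(2*y))
O(E) = -5/4 (O(E) = 1/((1/2)*(-5 - 11)/10) = 1/((1/2)*(1/10)*(-16)) = 1/(-4/5) = -5/4)
(23226 + O(K))/(d(132, -36) + A) = (23226 - 5/4)/(-36 - 43266) = (92899/4)/(-43302) = (92899/4)*(-1/43302) = -92899/173208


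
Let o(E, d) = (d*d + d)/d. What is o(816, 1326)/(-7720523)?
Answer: -1327/7720523 ≈ -0.00017188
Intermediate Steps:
o(E, d) = (d + d²)/d (o(E, d) = (d² + d)/d = (d + d²)/d)
o(816, 1326)/(-7720523) = (1 + 1326)/(-7720523) = 1327*(-1/7720523) = -1327/7720523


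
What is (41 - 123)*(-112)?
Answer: 9184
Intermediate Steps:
(41 - 123)*(-112) = -82*(-112) = 9184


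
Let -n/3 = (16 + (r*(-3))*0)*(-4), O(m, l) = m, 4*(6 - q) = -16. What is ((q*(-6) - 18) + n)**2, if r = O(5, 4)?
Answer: 12996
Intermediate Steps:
q = 10 (q = 6 - 1/4*(-16) = 6 + 4 = 10)
r = 5
n = 192 (n = -3*(16 + (5*(-3))*0)*(-4) = -3*(16 - 15*0)*(-4) = -3*(16 + 0)*(-4) = -48*(-4) = -3*(-64) = 192)
((q*(-6) - 18) + n)**2 = ((10*(-6) - 18) + 192)**2 = ((-60 - 18) + 192)**2 = (-78 + 192)**2 = 114**2 = 12996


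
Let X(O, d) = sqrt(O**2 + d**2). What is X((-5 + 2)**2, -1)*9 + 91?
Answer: 91 + 9*sqrt(82) ≈ 172.50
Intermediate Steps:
X((-5 + 2)**2, -1)*9 + 91 = sqrt(((-5 + 2)**2)**2 + (-1)**2)*9 + 91 = sqrt(((-3)**2)**2 + 1)*9 + 91 = sqrt(9**2 + 1)*9 + 91 = sqrt(81 + 1)*9 + 91 = sqrt(82)*9 + 91 = 9*sqrt(82) + 91 = 91 + 9*sqrt(82)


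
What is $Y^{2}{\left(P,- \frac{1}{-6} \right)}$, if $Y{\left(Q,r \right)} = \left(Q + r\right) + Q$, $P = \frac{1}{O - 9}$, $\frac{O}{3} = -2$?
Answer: $\frac{1}{900} \approx 0.0011111$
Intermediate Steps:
$O = -6$ ($O = 3 \left(-2\right) = -6$)
$P = - \frac{1}{15}$ ($P = \frac{1}{-6 - 9} = \frac{1}{-15} = - \frac{1}{15} \approx -0.066667$)
$Y{\left(Q,r \right)} = r + 2 Q$
$Y^{2}{\left(P,- \frac{1}{-6} \right)} = \left(- \frac{1}{-6} + 2 \left(- \frac{1}{15}\right)\right)^{2} = \left(\left(-1\right) \left(- \frac{1}{6}\right) - \frac{2}{15}\right)^{2} = \left(\frac{1}{6} - \frac{2}{15}\right)^{2} = \left(\frac{1}{30}\right)^{2} = \frac{1}{900}$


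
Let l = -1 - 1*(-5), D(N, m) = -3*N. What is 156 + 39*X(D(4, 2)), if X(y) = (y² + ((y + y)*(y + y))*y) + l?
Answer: -263640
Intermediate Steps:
D(N, m) = -3*N
l = 4 (l = -1 + 5 = 4)
X(y) = 4 + y² + 4*y³ (X(y) = (y² + ((y + y)*(y + y))*y) + 4 = (y² + ((2*y)*(2*y))*y) + 4 = (y² + (4*y²)*y) + 4 = (y² + 4*y³) + 4 = 4 + y² + 4*y³)
156 + 39*X(D(4, 2)) = 156 + 39*(4 + (-3*4)² + 4*(-3*4)³) = 156 + 39*(4 + (-12)² + 4*(-12)³) = 156 + 39*(4 + 144 + 4*(-1728)) = 156 + 39*(4 + 144 - 6912) = 156 + 39*(-6764) = 156 - 263796 = -263640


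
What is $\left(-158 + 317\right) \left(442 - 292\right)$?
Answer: $23850$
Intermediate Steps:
$\left(-158 + 317\right) \left(442 - 292\right) = 159 \cdot 150 = 23850$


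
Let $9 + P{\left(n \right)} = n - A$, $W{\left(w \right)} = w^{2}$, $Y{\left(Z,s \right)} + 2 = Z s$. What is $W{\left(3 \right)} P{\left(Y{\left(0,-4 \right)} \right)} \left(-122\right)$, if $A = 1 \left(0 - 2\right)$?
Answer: $9882$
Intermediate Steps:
$Y{\left(Z,s \right)} = -2 + Z s$
$A = -2$ ($A = 1 \left(-2\right) = -2$)
$P{\left(n \right)} = -7 + n$ ($P{\left(n \right)} = -9 + \left(n - -2\right) = -9 + \left(n + 2\right) = -9 + \left(2 + n\right) = -7 + n$)
$W{\left(3 \right)} P{\left(Y{\left(0,-4 \right)} \right)} \left(-122\right) = 3^{2} \left(-7 + \left(-2 + 0 \left(-4\right)\right)\right) \left(-122\right) = 9 \left(-7 + \left(-2 + 0\right)\right) \left(-122\right) = 9 \left(-7 - 2\right) \left(-122\right) = 9 \left(-9\right) \left(-122\right) = \left(-81\right) \left(-122\right) = 9882$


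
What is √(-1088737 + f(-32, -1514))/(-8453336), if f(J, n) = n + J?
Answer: -I*√1090283/8453336 ≈ -0.00012352*I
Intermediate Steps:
f(J, n) = J + n
√(-1088737 + f(-32, -1514))/(-8453336) = √(-1088737 + (-32 - 1514))/(-8453336) = √(-1088737 - 1546)*(-1/8453336) = √(-1090283)*(-1/8453336) = (I*√1090283)*(-1/8453336) = -I*√1090283/8453336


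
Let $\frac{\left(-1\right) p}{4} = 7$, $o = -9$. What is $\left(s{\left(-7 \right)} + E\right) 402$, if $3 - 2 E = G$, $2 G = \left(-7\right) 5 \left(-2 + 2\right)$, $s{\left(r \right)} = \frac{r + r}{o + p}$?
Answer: $\frac{27939}{37} \approx 755.11$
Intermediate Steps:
$p = -28$ ($p = \left(-4\right) 7 = -28$)
$s{\left(r \right)} = - \frac{2 r}{37}$ ($s{\left(r \right)} = \frac{r + r}{-9 - 28} = \frac{2 r}{-37} = 2 r \left(- \frac{1}{37}\right) = - \frac{2 r}{37}$)
$G = 0$ ($G = \frac{\left(-7\right) 5 \left(-2 + 2\right)}{2} = \frac{\left(-35\right) 0}{2} = \frac{1}{2} \cdot 0 = 0$)
$E = \frac{3}{2}$ ($E = \frac{3}{2} - 0 = \frac{3}{2} + 0 = \frac{3}{2} \approx 1.5$)
$\left(s{\left(-7 \right)} + E\right) 402 = \left(\left(- \frac{2}{37}\right) \left(-7\right) + \frac{3}{2}\right) 402 = \left(\frac{14}{37} + \frac{3}{2}\right) 402 = \frac{139}{74} \cdot 402 = \frac{27939}{37}$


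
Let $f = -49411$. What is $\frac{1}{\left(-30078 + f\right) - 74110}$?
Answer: $- \frac{1}{153599} \approx -6.5105 \cdot 10^{-6}$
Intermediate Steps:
$\frac{1}{\left(-30078 + f\right) - 74110} = \frac{1}{\left(-30078 - 49411\right) - 74110} = \frac{1}{-79489 - 74110} = \frac{1}{-153599} = - \frac{1}{153599}$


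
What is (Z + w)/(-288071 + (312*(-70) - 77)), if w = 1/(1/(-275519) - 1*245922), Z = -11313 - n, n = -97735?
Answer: -5855624891803499/21003603816687772 ≈ -0.27879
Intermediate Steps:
Z = 86422 (Z = -11313 - 1*(-97735) = -11313 + 97735 = 86422)
w = -275519/67756183519 (w = 1/(-1/275519 - 245922) = 1/(-67756183519/275519) = -275519/67756183519 ≈ -4.0663e-6)
(Z + w)/(-288071 + (312*(-70) - 77)) = (86422 - 275519/67756183519)/(-288071 + (312*(-70) - 77)) = 5855624891803499/(67756183519*(-288071 + (-21840 - 77))) = 5855624891803499/(67756183519*(-288071 - 21917)) = (5855624891803499/67756183519)/(-309988) = (5855624891803499/67756183519)*(-1/309988) = -5855624891803499/21003603816687772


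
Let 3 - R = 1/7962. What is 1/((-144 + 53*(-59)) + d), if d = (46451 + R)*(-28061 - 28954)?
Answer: -2654/7029326207969 ≈ -3.7756e-10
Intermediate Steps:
R = 23885/7962 (R = 3 - 1/7962 = 23885/7962 ≈ 2.9999)
d = -7029317526735/2654 (d = (46451 + 23885/7962)*(-28061 - 28954) = (369866747/7962)*(-57015) = -7029317526735/2654 ≈ -2.6486e+9)
1/((-144 + 53*(-59)) + d) = 1/((-144 + 53*(-59)) - 7029317526735/2654) = 1/((-144 - 3127) - 7029317526735/2654) = 1/(-3271 - 7029317526735/2654) = 1/(-7029326207969/2654) = -2654/7029326207969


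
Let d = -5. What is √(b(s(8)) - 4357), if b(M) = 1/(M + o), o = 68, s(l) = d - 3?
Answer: I*√3921285/30 ≈ 66.007*I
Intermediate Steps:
s(l) = -8 (s(l) = -5 - 3 = -8)
b(M) = 1/(68 + M) (b(M) = 1/(M + 68) = 1/(68 + M))
√(b(s(8)) - 4357) = √(1/(68 - 8) - 4357) = √(1/60 - 4357) = √(-261419/60) = I*√3921285/30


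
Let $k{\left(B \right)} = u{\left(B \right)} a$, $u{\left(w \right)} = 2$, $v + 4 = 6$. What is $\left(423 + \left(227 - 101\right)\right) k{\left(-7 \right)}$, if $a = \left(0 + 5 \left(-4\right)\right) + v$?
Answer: $-19764$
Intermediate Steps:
$v = 2$ ($v = -4 + 6 = 2$)
$a = -18$ ($a = \left(0 + 5 \left(-4\right)\right) + 2 = \left(0 - 20\right) + 2 = -20 + 2 = -18$)
$k{\left(B \right)} = -36$ ($k{\left(B \right)} = 2 \left(-18\right) = -36$)
$\left(423 + \left(227 - 101\right)\right) k{\left(-7 \right)} = \left(423 + \left(227 - 101\right)\right) \left(-36\right) = \left(423 + 126\right) \left(-36\right) = 549 \left(-36\right) = -19764$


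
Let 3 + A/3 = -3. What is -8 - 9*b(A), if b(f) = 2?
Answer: -26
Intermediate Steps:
A = -18 (A = -9 + 3*(-3) = -9 - 9 = -18)
-8 - 9*b(A) = -8 - 9*2 = -8 - 18 = -26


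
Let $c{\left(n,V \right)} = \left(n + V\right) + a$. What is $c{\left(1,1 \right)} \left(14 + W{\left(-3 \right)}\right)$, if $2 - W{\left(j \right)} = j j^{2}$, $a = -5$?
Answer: $-129$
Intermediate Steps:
$c{\left(n,V \right)} = -5 + V + n$ ($c{\left(n,V \right)} = \left(n + V\right) - 5 = \left(V + n\right) - 5 = -5 + V + n$)
$W{\left(j \right)} = 2 - j^{3}$ ($W{\left(j \right)} = 2 - j j^{2} = 2 - j^{3}$)
$c{\left(1,1 \right)} \left(14 + W{\left(-3 \right)}\right) = \left(-5 + 1 + 1\right) \left(14 + \left(2 - \left(-3\right)^{3}\right)\right) = - 3 \left(14 + \left(2 - -27\right)\right) = - 3 \left(14 + \left(2 + 27\right)\right) = - 3 \left(14 + 29\right) = \left(-3\right) 43 = -129$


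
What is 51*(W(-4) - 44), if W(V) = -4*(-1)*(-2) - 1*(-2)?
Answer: -2550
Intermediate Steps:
W(V) = -6 (W(V) = 4*(-2) + 2 = -8 + 2 = -6)
51*(W(-4) - 44) = 51*(-6 - 44) = 51*(-50) = -2550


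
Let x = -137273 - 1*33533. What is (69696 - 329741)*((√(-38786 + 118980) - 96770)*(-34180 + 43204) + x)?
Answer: 227129358407870 - 2346646080*√80194 ≈ 2.2646e+14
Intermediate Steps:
x = -170806 (x = -137273 - 33533 = -170806)
(69696 - 329741)*((√(-38786 + 118980) - 96770)*(-34180 + 43204) + x) = (69696 - 329741)*((√(-38786 + 118980) - 96770)*(-34180 + 43204) - 170806) = -260045*((√80194 - 96770)*9024 - 170806) = -260045*((-96770 + √80194)*9024 - 170806) = -260045*((-873252480 + 9024*√80194) - 170806) = -260045*(-873423286 + 9024*√80194) = 227129358407870 - 2346646080*√80194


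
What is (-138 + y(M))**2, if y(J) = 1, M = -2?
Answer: 18769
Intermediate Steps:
(-138 + y(M))**2 = (-138 + 1)**2 = (-137)**2 = 18769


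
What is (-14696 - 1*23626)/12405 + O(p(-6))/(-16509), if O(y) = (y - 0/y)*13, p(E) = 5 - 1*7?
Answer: -210778456/68264715 ≈ -3.0877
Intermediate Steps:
p(E) = -2 (p(E) = 5 - 7 = -2)
O(y) = 13*y (O(y) = (y - 1*0)*13 = (y + 0)*13 = y*13 = 13*y)
(-14696 - 1*23626)/12405 + O(p(-6))/(-16509) = (-14696 - 1*23626)/12405 + (13*(-2))/(-16509) = (-14696 - 23626)*(1/12405) - 26*(-1/16509) = -38322*1/12405 + 26/16509 = -12774/4135 + 26/16509 = -210778456/68264715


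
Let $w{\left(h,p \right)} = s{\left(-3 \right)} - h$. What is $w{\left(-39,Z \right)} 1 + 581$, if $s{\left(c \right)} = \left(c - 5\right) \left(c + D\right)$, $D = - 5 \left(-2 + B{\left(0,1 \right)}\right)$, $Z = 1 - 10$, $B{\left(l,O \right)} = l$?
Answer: $564$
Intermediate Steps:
$Z = -9$
$D = 10$ ($D = - 5 \left(-2 + 0\right) = \left(-5\right) \left(-2\right) = 10$)
$s{\left(c \right)} = \left(-5 + c\right) \left(10 + c\right)$ ($s{\left(c \right)} = \left(c - 5\right) \left(c + 10\right) = \left(-5 + c\right) \left(10 + c\right)$)
$w{\left(h,p \right)} = -56 - h$ ($w{\left(h,p \right)} = \left(-50 + \left(-3\right)^{2} + 5 \left(-3\right)\right) - h = \left(-50 + 9 - 15\right) - h = -56 - h$)
$w{\left(-39,Z \right)} 1 + 581 = \left(-56 - -39\right) 1 + 581 = \left(-56 + 39\right) 1 + 581 = \left(-17\right) 1 + 581 = -17 + 581 = 564$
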